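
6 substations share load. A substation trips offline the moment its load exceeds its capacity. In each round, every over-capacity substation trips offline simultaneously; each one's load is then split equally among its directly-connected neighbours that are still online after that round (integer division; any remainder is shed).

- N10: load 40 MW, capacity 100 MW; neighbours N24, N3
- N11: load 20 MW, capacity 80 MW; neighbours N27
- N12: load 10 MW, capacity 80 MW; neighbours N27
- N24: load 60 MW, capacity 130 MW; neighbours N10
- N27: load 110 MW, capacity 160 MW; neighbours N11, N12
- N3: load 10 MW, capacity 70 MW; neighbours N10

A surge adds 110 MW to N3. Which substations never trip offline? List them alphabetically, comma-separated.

N11, N12, N27

Round 1 — N3 at 120 > 70. N3 trips offline.
  N3 sheds 120 MW to N10: 120 each.
    N10: 40+120 = 160 > 100
Round 2 — N10 trips offline.
  N10 sheds 160 MW to N24: 160 each.
    N24: 60+160 = 220 > 130
Round 3 — N24 trips offline.
  N24 sheds 220 MW: no online neighbours, lost.
No further trips.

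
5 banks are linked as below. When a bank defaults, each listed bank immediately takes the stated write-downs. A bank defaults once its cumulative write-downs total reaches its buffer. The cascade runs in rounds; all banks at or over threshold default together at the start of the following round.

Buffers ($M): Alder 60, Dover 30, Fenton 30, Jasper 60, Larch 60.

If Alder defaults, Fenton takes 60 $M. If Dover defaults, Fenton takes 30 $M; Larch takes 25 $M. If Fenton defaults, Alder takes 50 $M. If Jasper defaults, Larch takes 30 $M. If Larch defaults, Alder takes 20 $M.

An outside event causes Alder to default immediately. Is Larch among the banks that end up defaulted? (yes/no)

Round 1 — Alder defaults (initial).
  Fenton: +60 → 60 ≥ 30
Round 2 — Fenton defaults.
No further defaults.

no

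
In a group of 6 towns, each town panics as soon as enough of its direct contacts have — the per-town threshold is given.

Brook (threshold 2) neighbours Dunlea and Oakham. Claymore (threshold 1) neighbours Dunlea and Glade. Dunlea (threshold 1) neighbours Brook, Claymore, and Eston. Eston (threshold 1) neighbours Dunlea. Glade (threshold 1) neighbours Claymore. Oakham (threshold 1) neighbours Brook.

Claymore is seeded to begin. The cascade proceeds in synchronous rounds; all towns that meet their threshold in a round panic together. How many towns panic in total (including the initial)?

4

Round 1 — Claymore panics (initial).
Round 2 — checking thresholds:
  Dunlea: 1 of 3 neighbours ≥ 1, panics.
  Glade: 1 of 1 neighbours ≥ 1, panics.
Round 3 — checking thresholds:
  Brook: 1 of 2 neighbours < 2, holds.
  Eston: 1 of 1 neighbours ≥ 1, panics.
Round 4 — no new panics; cascade stops.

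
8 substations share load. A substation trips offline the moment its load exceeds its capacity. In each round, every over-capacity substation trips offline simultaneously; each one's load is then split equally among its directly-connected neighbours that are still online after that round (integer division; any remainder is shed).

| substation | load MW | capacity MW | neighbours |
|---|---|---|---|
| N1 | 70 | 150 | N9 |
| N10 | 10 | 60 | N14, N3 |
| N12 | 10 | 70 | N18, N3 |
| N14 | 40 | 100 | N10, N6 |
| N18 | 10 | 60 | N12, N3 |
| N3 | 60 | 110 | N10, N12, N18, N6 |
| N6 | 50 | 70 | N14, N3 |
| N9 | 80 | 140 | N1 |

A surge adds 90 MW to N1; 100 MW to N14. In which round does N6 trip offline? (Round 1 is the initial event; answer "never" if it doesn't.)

2

Round 1 — N1 at 160 > 150; N14 at 140 > 100. N1, N14 trip offline.
  N1 sheds 160 MW to N9: 160 each.
    N9: 80+160 = 240 > 140
  N14 sheds 140 MW to N10, N6: 70 each.
    N10: 10+70 = 80 > 60
    N6: 50+70 = 120 > 70
Round 2 — N10, N6, N9 trip offline.
  N10 sheds 80 MW to N3: 80 each.
    N3: 60+80 = 140 > 110
  N6 sheds 120 MW to N3: 120 each.
    N3: 140+120 = 260 > 110
  N9 sheds 240 MW: no online neighbours, lost.
Round 3 — N3 trips offline.
  N3 sheds 260 MW to N12, N18: 130 each.
    N12: 10+130 = 140 > 70
    N18: 10+130 = 140 > 60
Round 4 — N12, N18 trip offline.
  N12 sheds 140 MW: no online neighbours, lost.
  N18 sheds 140 MW: no online neighbours, lost.
No further trips.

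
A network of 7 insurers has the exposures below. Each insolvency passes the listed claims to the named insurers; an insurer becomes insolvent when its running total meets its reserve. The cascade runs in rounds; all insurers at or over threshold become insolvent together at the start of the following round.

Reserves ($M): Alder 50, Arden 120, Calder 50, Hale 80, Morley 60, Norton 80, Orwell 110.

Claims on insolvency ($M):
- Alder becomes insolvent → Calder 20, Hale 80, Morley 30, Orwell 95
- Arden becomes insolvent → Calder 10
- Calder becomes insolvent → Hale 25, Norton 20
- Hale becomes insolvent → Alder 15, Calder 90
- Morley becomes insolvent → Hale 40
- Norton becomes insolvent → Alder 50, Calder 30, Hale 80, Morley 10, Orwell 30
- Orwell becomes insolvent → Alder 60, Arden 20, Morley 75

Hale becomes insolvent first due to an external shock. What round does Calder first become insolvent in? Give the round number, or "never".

Round 1 — Hale becomes insolvent (initial).
  Alder: +15 → 15 < 50
  Calder: +90 → 90 ≥ 50
Round 2 — Calder becomes insolvent.
  Norton: +20 → 20 < 80
No further insolvencies.

2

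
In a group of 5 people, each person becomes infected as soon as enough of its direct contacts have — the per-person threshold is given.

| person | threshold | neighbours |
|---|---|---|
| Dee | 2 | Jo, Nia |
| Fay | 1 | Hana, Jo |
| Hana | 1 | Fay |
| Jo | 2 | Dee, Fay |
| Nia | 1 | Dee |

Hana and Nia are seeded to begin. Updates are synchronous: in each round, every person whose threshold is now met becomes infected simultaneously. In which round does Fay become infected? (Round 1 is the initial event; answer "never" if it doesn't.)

2

Round 1 — Hana, Nia become infected (initial).
Round 2 — checking thresholds:
  Dee: 1 of 2 neighbours < 2, not yet.
  Fay: 1 of 2 neighbours ≥ 1, becomes infected.
Round 3 — no new infections; cascade stops.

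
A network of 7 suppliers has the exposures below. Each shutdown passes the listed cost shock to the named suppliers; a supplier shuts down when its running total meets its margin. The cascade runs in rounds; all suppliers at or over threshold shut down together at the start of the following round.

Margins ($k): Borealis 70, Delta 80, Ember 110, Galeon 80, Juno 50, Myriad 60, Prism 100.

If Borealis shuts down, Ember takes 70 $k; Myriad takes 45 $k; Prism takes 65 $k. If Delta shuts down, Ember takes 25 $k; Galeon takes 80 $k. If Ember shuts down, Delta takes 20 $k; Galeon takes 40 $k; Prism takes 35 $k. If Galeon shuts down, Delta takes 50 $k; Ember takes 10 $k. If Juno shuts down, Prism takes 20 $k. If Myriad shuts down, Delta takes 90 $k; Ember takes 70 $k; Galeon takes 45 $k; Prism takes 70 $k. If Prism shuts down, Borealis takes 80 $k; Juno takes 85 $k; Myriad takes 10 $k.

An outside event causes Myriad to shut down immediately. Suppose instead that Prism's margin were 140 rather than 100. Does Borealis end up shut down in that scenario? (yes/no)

no

With Prism's margin at 140:
Round 1 — Myriad shuts down (initial).
  Delta: +90 → 90 ≥ 80
  Ember: +70 → 70 < 110
  Galeon: +45 → 45 < 80
  Prism: +70 → 70 < 140
Round 2 — Delta shuts down.
  Ember: +25 → 95 < 110
  Galeon: +80 → 125 ≥ 80
Round 3 — Galeon shuts down.
  Ember: +10 → 105 < 110
No further shutdowns.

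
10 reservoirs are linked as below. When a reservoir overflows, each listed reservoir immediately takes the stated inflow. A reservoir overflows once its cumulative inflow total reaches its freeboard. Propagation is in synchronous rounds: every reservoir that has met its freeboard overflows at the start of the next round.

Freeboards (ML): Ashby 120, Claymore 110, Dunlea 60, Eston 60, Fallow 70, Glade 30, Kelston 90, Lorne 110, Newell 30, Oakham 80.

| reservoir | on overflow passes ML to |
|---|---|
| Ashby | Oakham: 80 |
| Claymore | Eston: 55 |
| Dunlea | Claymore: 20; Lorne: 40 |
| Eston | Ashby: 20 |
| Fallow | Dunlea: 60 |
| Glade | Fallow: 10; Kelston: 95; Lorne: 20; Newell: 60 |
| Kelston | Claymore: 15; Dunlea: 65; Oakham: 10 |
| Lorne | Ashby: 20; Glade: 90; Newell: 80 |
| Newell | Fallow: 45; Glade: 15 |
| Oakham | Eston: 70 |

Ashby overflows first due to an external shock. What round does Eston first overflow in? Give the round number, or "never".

3

Round 1 — Ashby overflows (initial).
  Oakham: +80 → 80 ≥ 80
Round 2 — Oakham overflows.
  Eston: +70 → 70 ≥ 60
Round 3 — Eston overflows.
No further overflows.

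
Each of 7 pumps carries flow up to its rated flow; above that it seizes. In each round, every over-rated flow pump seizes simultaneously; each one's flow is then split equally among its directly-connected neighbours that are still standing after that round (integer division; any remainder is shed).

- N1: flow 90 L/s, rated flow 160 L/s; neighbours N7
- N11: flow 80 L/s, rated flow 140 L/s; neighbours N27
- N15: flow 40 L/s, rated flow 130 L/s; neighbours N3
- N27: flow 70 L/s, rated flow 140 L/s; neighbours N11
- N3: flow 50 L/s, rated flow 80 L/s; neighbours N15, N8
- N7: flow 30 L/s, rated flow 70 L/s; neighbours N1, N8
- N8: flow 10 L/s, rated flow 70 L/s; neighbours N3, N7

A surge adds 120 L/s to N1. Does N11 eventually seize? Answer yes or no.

Round 1 — N1 at 210 > 160. N1 seizes.
  N1 sheds 210 L/s to N7: 210 each.
    N7: 30+210 = 240 > 70
Round 2 — N7 seizes.
  N7 sheds 240 L/s to N8: 240 each.
    N8: 10+240 = 250 > 70
Round 3 — N8 seizes.
  N8 sheds 250 L/s to N3: 250 each.
    N3: 50+250 = 300 > 80
Round 4 — N3 seizes.
  N3 sheds 300 L/s to N15: 300 each.
    N15: 40+300 = 340 > 130
Round 5 — N15 seizes.
  N15 sheds 340 L/s: no online neighbours, lost.
No further seizures.

no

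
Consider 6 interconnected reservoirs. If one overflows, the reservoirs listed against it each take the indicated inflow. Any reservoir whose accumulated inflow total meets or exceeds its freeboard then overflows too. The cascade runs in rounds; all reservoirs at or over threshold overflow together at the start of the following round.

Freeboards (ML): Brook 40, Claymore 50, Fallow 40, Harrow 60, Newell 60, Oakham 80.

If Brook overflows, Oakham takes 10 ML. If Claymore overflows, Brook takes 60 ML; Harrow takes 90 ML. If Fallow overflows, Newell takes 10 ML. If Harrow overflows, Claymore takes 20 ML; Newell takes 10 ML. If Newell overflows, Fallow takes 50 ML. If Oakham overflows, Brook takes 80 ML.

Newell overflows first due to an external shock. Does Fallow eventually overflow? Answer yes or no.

Round 1 — Newell overflows (initial).
  Fallow: +50 → 50 ≥ 40
Round 2 — Fallow overflows.
No further overflows.

yes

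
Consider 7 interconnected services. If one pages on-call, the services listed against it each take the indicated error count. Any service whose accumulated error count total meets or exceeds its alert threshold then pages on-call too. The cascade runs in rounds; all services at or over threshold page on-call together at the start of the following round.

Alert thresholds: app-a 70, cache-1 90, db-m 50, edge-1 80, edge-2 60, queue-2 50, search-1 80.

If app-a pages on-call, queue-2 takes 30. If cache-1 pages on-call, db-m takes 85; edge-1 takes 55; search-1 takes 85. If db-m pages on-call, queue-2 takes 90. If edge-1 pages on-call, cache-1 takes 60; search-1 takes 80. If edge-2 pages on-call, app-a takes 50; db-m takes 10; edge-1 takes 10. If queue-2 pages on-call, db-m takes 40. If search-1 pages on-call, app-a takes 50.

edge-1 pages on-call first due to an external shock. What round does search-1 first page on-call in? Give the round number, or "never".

2

Round 1 — edge-1 pages on-call (initial).
  cache-1: +60 → 60 < 90
  search-1: +80 → 80 ≥ 80
Round 2 — search-1 pages on-call.
  app-a: +50 → 50 < 70
No further pages.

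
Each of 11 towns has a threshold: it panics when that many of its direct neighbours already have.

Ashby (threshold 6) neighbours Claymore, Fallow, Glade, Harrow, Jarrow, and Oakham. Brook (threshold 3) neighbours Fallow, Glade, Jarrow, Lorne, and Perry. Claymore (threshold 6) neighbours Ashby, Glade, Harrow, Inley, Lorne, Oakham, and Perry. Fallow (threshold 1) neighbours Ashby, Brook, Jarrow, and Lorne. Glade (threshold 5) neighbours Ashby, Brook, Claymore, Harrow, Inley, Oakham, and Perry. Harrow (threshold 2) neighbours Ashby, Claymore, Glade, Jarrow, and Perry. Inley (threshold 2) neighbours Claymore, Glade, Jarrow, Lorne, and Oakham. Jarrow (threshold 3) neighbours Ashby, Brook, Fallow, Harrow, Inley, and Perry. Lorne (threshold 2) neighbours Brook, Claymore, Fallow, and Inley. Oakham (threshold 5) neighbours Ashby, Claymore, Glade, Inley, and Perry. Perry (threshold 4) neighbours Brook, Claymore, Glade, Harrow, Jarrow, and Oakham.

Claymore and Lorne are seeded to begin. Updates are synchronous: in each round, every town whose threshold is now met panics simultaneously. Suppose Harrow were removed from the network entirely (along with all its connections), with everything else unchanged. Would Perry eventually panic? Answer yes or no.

no

With Harrow removed:
Round 1 — Claymore, Lorne panic (initial).
Round 2 — checking thresholds:
  Ashby: 1 of 5 neighbours < 6, holds.
  Brook: 1 of 5 neighbours < 3, holds.
  Fallow: 1 of 4 neighbours ≥ 1, panics.
  Glade: 1 of 6 neighbours < 5, holds.
  Inley: 2 of 5 neighbours ≥ 2, panics.
  Oakham: 1 of 5 neighbours < 5, holds.
  Perry: 1 of 5 neighbours < 4, holds.
Round 3 — no new panics; cascade stops.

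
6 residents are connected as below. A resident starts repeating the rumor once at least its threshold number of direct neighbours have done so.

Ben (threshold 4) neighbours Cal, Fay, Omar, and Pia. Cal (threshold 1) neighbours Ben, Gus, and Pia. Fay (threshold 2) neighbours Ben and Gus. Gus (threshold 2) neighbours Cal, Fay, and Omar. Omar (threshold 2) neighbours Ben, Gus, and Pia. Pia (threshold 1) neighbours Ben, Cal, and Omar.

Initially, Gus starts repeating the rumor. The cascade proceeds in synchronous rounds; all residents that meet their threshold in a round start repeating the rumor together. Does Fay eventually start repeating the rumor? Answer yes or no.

Round 1 — Gus starts repeating the rumor (initial).
Round 2 — checking thresholds:
  Cal: 1 of 3 neighbours ≥ 1, starts repeating the rumor.
  Fay: 1 of 2 neighbours < 2, holds.
  Omar: 1 of 3 neighbours < 2, holds.
Round 3 — checking thresholds:
  Ben: 1 of 4 neighbours < 4, holds.
  Fay: 1 of 2 neighbours < 2, holds.
  Omar: 1 of 3 neighbours < 2, holds.
  Pia: 1 of 3 neighbours ≥ 1, starts repeating the rumor.
Round 4 — checking thresholds:
  Ben: 2 of 4 neighbours < 4, holds.
  Fay: 1 of 2 neighbours < 2, holds.
  Omar: 2 of 3 neighbours ≥ 2, starts repeating the rumor.
Round 5 — no new spreads; cascade stops.

no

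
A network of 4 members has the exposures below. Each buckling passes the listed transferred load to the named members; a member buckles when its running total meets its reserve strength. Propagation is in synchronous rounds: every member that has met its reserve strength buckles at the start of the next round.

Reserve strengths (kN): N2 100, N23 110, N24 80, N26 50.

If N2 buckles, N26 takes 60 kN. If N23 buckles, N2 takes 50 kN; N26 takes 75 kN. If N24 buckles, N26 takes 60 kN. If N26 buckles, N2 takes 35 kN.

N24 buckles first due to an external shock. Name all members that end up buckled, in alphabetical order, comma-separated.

N24, N26

Round 1 — N24 buckles (initial).
  N26: +60 → 60 ≥ 50
Round 2 — N26 buckles.
  N2: +35 → 35 < 100
No further bucklings.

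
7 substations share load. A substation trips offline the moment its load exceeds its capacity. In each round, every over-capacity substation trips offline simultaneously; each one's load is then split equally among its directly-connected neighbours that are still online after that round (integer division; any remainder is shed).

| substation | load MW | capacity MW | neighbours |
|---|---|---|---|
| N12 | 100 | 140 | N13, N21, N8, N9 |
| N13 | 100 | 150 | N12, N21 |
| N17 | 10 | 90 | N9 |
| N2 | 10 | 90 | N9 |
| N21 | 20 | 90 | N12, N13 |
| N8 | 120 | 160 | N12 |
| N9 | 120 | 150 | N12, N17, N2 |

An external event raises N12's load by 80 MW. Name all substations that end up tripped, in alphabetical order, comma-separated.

Round 1 — N12 at 180 > 140. N12 trips offline.
  N12 sheds 180 MW to N13, N21, N8, N9: 45 each.
    N13: 100+45 = 145 ≤ 150
    N21: 20+45 = 65 ≤ 90
    N8: 120+45 = 165 > 160
    N9: 120+45 = 165 > 150
Round 2 — N8, N9 trip offline.
  N8 sheds 165 MW: no online neighbours, lost.
  N9 sheds 165 MW to N17, N2: 82 each (1 lost).
    N17: 10+82 = 92 > 90
    N2: 10+82 = 92 > 90
Round 3 — N17, N2 trip offline.
  N17 sheds 92 MW: no online neighbours, lost.
  N2 sheds 92 MW: no online neighbours, lost.
No further trips.

N12, N17, N2, N8, N9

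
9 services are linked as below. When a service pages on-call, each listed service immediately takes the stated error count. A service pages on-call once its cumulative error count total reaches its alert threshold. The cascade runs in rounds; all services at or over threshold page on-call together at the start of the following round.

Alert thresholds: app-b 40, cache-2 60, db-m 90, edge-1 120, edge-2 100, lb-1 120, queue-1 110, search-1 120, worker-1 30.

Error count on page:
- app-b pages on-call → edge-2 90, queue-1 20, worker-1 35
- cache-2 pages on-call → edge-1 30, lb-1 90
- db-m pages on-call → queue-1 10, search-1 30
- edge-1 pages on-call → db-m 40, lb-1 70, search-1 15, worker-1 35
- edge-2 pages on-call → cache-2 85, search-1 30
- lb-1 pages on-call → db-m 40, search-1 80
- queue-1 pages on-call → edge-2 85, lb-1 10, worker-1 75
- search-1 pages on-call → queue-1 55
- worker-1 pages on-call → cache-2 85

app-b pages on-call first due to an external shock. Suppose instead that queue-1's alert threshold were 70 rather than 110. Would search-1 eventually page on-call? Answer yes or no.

no

With queue-1's alert threshold at 70:
Round 1 — app-b pages on-call (initial).
  edge-2: +90 → 90 < 100
  queue-1: +20 → 20 < 70
  worker-1: +35 → 35 ≥ 30
Round 2 — worker-1 pages on-call.
  cache-2: +85 → 85 ≥ 60
Round 3 — cache-2 pages on-call.
  edge-1: +30 → 30 < 120
  lb-1: +90 → 90 < 120
No further pages.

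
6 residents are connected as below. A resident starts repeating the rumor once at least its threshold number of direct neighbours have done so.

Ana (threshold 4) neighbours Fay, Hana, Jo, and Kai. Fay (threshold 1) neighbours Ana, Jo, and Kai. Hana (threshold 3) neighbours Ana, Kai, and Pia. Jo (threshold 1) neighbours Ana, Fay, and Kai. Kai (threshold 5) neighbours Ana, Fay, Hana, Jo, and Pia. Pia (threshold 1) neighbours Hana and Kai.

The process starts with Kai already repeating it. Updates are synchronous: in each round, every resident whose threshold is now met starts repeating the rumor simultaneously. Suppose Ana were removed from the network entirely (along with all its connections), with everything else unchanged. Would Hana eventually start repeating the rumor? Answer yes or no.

no

With Ana removed:
Round 1 — Kai starts repeating the rumor (initial).
Round 2 — checking thresholds:
  Fay: 1 of 2 neighbours ≥ 1, starts repeating the rumor.
  Hana: 1 of 2 neighbours < 3, holds.
  Jo: 1 of 2 neighbours ≥ 1, starts repeating the rumor.
  Pia: 1 of 2 neighbours ≥ 1, starts repeating the rumor.
Round 3 — no new spreads; cascade stops.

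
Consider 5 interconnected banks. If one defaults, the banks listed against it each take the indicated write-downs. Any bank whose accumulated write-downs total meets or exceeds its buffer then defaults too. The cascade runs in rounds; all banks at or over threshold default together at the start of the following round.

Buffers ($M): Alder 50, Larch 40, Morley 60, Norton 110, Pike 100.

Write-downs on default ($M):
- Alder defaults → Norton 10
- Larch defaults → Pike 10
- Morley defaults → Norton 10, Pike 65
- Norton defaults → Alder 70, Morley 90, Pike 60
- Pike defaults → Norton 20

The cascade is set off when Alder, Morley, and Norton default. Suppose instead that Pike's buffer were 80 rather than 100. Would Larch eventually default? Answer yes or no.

With Pike's buffer at 80:
Round 1 — Alder, Morley, Norton default (initial).
  Pike: +65+60 → 125 ≥ 80
Round 2 — Pike defaults.
No further defaults.

no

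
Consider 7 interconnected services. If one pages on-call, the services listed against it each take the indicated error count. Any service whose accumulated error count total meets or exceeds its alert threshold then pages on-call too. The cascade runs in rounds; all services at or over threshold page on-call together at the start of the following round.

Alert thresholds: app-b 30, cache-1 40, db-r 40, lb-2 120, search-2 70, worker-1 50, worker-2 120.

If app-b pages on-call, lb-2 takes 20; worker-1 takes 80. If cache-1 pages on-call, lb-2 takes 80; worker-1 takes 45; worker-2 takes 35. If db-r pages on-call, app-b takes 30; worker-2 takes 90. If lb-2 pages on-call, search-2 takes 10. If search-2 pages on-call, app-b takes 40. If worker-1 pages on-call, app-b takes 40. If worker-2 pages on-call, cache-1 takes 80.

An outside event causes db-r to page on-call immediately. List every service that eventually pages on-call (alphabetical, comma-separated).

Round 1 — db-r pages on-call (initial).
  app-b: +30 → 30 ≥ 30
  worker-2: +90 → 90 < 120
Round 2 — app-b pages on-call.
  lb-2: +20 → 20 < 120
  worker-1: +80 → 80 ≥ 50
Round 3 — worker-1 pages on-call.
No further pages.

app-b, db-r, worker-1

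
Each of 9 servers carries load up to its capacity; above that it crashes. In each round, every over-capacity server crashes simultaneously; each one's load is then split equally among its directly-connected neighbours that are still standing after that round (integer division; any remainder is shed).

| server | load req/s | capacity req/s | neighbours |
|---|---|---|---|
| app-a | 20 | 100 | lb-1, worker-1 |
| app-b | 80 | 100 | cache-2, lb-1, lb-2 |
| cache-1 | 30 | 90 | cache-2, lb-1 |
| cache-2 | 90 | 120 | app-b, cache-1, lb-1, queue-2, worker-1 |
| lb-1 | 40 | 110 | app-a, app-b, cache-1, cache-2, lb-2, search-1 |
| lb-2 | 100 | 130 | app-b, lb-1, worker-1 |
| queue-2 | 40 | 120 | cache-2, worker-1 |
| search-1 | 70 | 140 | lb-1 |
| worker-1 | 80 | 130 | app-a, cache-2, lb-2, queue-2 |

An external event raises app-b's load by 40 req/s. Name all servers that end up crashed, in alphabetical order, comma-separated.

Round 1 — app-b at 120 > 100. app-b crashes.
  app-b sheds 120 req/s to cache-2, lb-1, lb-2: 40 each.
    cache-2: 90+40 = 130 > 120
    lb-1: 40+40 = 80 ≤ 110
    lb-2: 100+40 = 140 > 130
Round 2 — cache-2, lb-2 crash.
  cache-2 sheds 130 req/s to cache-1, lb-1, queue-2, worker-1: 32 each (2 lost).
    cache-1: 30+32 = 62 ≤ 90
    lb-1: 80+32 = 112 > 110
    queue-2: 40+32 = 72 ≤ 120
    worker-1: 80+32 = 112 ≤ 130
  lb-2 sheds 140 req/s to lb-1, worker-1: 70 each.
    lb-1: 112+70 = 182 > 110
    worker-1: 112+70 = 182 > 130
Round 3 — lb-1, worker-1 crash.
  lb-1 sheds 182 req/s to app-a, cache-1, search-1: 60 each (2 lost).
    app-a: 20+60 = 80 ≤ 100
    cache-1: 62+60 = 122 > 90
    search-1: 70+60 = 130 ≤ 140
  worker-1 sheds 182 req/s to app-a, queue-2: 91 each.
    app-a: 80+91 = 171 > 100
    queue-2: 72+91 = 163 > 120
Round 4 — app-a, cache-1, queue-2 crash.
  app-a sheds 171 req/s: no online neighbours, lost.
  cache-1 sheds 122 req/s: no online neighbours, lost.
  queue-2 sheds 163 req/s: no online neighbours, lost.
No further crashes.

app-a, app-b, cache-1, cache-2, lb-1, lb-2, queue-2, worker-1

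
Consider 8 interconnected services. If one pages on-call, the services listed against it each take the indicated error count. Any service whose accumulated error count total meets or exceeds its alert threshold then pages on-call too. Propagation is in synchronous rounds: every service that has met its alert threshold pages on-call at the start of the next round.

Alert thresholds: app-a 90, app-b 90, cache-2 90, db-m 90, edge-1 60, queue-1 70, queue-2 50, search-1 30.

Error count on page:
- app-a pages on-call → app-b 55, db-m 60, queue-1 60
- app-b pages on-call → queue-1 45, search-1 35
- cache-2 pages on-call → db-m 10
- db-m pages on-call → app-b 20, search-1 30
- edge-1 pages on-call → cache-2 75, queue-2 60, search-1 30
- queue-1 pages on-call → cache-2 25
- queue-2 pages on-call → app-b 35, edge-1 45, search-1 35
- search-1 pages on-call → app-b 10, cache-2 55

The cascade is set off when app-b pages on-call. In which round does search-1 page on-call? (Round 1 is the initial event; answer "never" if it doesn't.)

2

Round 1 — app-b pages on-call (initial).
  queue-1: +45 → 45 < 70
  search-1: +35 → 35 ≥ 30
Round 2 — search-1 pages on-call.
  cache-2: +55 → 55 < 90
No further pages.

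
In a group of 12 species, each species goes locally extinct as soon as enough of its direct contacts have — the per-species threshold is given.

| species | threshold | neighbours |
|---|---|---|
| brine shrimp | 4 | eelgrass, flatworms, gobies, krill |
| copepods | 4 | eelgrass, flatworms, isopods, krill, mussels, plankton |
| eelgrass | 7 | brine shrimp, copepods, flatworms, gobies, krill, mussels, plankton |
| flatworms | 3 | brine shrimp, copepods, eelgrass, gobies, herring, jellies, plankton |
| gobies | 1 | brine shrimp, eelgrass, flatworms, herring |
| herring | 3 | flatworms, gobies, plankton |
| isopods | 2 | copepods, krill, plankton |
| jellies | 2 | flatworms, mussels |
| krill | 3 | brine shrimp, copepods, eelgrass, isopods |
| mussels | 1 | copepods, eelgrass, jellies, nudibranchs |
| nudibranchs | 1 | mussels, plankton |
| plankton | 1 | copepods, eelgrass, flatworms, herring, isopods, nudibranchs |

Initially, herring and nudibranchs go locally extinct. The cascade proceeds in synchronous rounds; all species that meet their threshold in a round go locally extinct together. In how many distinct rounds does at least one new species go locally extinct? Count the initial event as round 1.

Round 1 — herring, nudibranchs go locally extinct (initial).
Round 2 — checking thresholds:
  flatworms: 1 of 7 neighbours < 3, not yet.
  gobies: 1 of 4 neighbours ≥ 1, goes locally extinct.
  mussels: 1 of 4 neighbours ≥ 1, goes locally extinct.
  plankton: 2 of 6 neighbours ≥ 1, goes locally extinct.
Round 3 — checking thresholds:
  brine shrimp: 1 of 4 neighbours < 4, not yet.
  copepods: 2 of 6 neighbours < 4, not yet.
  eelgrass: 3 of 7 neighbours < 7, not yet.
  flatworms: 3 of 7 neighbours ≥ 3, goes locally extinct.
  isopods: 1 of 3 neighbours < 2, not yet.
  jellies: 1 of 2 neighbours < 2, not yet.
Round 4 — checking thresholds:
  brine shrimp: 2 of 4 neighbours < 4, not yet.
  copepods: 3 of 6 neighbours < 4, not yet.
  eelgrass: 4 of 7 neighbours < 7, not yet.
  isopods: 1 of 3 neighbours < 2, not yet.
  jellies: 2 of 2 neighbours ≥ 2, goes locally extinct.
Round 5 — no new extinctions; cascade stops.

4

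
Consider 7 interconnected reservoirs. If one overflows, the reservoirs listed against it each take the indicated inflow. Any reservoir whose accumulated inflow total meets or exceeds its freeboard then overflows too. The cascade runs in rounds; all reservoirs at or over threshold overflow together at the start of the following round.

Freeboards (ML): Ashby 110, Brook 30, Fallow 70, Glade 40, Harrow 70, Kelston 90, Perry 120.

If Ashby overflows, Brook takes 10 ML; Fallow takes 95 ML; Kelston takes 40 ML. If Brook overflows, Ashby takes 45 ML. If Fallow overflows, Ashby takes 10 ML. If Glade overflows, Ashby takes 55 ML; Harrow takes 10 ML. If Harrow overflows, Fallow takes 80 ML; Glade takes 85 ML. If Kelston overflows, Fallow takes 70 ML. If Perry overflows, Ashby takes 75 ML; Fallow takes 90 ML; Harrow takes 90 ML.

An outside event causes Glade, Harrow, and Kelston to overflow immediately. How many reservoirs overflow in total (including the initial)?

Round 1 — Glade, Harrow, Kelston overflow (initial).
  Ashby: +55 → 55 < 110
  Fallow: +80+70 → 150 ≥ 70
Round 2 — Fallow overflows.
  Ashby: +10 → 65 < 110
No further overflows.

4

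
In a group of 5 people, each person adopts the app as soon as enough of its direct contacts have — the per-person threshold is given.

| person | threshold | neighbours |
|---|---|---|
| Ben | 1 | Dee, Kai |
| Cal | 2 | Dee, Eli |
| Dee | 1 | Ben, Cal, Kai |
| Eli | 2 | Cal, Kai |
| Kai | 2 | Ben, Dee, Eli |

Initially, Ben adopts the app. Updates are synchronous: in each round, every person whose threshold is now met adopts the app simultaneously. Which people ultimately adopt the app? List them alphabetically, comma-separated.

Round 1 — Ben adopts the app (initial).
Round 2 — checking thresholds:
  Dee: 1 of 3 neighbours ≥ 1, adopts the app.
  Kai: 1 of 3 neighbours < 2, below threshold.
Round 3 — checking thresholds:
  Cal: 1 of 2 neighbours < 2, below threshold.
  Kai: 2 of 3 neighbours ≥ 2, adopts the app.
Round 4 — no new adoptions; cascade stops.

Ben, Dee, Kai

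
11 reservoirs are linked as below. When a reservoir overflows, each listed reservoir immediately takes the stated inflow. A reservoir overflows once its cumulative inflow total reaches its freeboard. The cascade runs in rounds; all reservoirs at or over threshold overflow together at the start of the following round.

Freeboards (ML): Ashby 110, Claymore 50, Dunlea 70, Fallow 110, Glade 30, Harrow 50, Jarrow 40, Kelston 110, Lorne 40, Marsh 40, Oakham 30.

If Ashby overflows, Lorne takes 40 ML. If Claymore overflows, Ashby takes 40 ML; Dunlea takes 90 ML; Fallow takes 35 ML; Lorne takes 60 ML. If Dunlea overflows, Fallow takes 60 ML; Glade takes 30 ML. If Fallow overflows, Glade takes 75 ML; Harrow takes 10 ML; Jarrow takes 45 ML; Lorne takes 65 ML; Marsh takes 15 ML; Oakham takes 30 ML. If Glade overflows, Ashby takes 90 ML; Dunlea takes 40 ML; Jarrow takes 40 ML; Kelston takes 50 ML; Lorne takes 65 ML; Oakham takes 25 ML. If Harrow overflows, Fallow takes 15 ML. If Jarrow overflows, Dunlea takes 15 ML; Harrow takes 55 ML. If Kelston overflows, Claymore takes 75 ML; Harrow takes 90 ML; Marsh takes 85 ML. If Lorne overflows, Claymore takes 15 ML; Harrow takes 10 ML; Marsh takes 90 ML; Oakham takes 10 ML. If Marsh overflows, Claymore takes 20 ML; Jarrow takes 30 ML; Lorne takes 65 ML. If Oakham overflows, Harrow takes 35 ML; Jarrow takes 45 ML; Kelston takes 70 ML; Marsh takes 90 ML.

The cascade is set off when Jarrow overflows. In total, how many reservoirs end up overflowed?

2

Round 1 — Jarrow overflows (initial).
  Dunlea: +15 → 15 < 70
  Harrow: +55 → 55 ≥ 50
Round 2 — Harrow overflows.
  Fallow: +15 → 15 < 110
No further overflows.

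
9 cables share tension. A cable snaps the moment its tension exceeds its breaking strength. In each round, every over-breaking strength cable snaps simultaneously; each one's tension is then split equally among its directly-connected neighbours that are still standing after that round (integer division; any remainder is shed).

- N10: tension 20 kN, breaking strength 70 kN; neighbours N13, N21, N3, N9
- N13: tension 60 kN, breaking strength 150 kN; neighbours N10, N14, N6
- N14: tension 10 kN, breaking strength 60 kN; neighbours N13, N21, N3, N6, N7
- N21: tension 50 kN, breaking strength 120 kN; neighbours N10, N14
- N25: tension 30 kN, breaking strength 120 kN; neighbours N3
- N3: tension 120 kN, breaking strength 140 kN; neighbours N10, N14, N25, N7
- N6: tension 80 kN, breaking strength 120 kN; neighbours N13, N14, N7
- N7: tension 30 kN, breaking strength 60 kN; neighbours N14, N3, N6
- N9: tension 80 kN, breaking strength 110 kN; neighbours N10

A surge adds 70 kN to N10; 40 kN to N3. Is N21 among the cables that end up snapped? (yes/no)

Round 1 — N10 at 90 > 70; N3 at 160 > 140. N10, N3 snap.
  N10 sheds 90 kN to N13, N21, N9: 30 each.
    N13: 60+30 = 90 ≤ 150
    N21: 50+30 = 80 ≤ 120
    N9: 80+30 = 110 ≤ 110
  N3 sheds 160 kN to N14, N25, N7: 53 each (1 lost).
    N14: 10+53 = 63 > 60
    N25: 30+53 = 83 ≤ 120
    N7: 30+53 = 83 > 60
Round 2 — N14, N7 snap.
  N14 sheds 63 kN to N13, N21, N6: 21 each.
    N13: 90+21 = 111 ≤ 150
    N21: 80+21 = 101 ≤ 120
    N6: 80+21 = 101 ≤ 120
  N7 sheds 83 kN to N6: 83 each.
    N6: 101+83 = 184 > 120
Round 3 — N6 snaps.
  N6 sheds 184 kN to N13: 184 each.
    N13: 111+184 = 295 > 150
Round 4 — N13 snaps.
  N13 sheds 295 kN: no online neighbours, lost.
No further breaks.

no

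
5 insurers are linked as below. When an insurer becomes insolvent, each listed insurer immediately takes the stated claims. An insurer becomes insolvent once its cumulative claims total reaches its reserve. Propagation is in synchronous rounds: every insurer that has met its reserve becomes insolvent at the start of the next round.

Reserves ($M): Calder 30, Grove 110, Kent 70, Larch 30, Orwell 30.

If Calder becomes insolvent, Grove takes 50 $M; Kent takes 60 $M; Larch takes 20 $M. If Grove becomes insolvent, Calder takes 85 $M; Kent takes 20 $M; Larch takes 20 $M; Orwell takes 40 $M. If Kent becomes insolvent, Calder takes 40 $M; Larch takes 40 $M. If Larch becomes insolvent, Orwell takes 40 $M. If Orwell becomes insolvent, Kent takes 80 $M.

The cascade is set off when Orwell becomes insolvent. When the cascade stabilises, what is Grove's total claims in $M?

Round 1 — Orwell becomes insolvent (initial).
  Kent: +80 → 80 ≥ 70
Round 2 — Kent becomes insolvent.
  Calder: +40 → 40 ≥ 30
  Larch: +40 → 40 ≥ 30
Round 3 — Calder, Larch become insolvent.
  Grove: +50 → 50 < 110
No further insolvencies.

50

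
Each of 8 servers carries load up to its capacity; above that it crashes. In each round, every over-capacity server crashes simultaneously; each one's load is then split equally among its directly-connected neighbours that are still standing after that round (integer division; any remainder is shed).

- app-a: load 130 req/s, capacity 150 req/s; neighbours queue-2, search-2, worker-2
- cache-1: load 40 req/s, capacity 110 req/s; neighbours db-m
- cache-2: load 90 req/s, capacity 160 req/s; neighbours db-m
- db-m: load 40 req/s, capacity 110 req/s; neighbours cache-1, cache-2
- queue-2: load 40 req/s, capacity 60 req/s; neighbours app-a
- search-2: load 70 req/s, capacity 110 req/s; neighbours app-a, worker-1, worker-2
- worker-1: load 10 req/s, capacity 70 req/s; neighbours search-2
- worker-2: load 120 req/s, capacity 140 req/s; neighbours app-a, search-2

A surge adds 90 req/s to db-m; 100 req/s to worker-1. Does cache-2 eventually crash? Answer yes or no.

no

Round 1 — db-m at 130 > 110; worker-1 at 110 > 70. db-m, worker-1 crash.
  db-m sheds 130 req/s to cache-1, cache-2: 65 each.
    cache-1: 40+65 = 105 ≤ 110
    cache-2: 90+65 = 155 ≤ 160
  worker-1 sheds 110 req/s to search-2: 110 each.
    search-2: 70+110 = 180 > 110
Round 2 — search-2 crashes.
  search-2 sheds 180 req/s to app-a, worker-2: 90 each.
    app-a: 130+90 = 220 > 150
    worker-2: 120+90 = 210 > 140
Round 3 — app-a, worker-2 crash.
  app-a sheds 220 req/s to queue-2: 220 each.
    queue-2: 40+220 = 260 > 60
  worker-2 sheds 210 req/s: no online neighbours, lost.
Round 4 — queue-2 crashes.
  queue-2 sheds 260 req/s: no online neighbours, lost.
No further crashes.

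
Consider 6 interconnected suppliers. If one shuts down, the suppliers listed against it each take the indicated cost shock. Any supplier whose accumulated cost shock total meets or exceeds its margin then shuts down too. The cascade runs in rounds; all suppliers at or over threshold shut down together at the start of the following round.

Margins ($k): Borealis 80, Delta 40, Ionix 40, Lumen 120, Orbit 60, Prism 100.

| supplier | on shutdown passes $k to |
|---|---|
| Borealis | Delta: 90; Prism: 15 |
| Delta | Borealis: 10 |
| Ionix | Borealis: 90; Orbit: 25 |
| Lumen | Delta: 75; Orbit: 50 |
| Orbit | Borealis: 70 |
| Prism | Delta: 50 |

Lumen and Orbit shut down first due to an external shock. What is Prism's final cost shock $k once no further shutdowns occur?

15

Round 1 — Lumen, Orbit shut down (initial).
  Borealis: +70 → 70 < 80
  Delta: +75 → 75 ≥ 40
Round 2 — Delta shuts down.
  Borealis: +10 → 80 ≥ 80
Round 3 — Borealis shuts down.
  Prism: +15 → 15 < 100
No further shutdowns.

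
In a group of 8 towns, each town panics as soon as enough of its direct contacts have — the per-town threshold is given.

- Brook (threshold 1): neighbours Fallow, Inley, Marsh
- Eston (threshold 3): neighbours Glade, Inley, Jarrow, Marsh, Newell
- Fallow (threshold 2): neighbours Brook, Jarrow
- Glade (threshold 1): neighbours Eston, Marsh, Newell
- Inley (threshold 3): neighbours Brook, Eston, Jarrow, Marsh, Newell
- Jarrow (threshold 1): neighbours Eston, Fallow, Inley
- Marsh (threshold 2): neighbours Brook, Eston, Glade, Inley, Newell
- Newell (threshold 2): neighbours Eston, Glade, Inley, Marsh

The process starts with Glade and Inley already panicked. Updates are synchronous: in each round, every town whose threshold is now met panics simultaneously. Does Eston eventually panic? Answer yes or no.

Round 1 — Glade, Inley panic (initial).
Round 2 — checking thresholds:
  Brook: 1 of 3 neighbours ≥ 1, panics.
  Eston: 2 of 5 neighbours < 3, holds.
  Jarrow: 1 of 3 neighbours ≥ 1, panics.
  Marsh: 2 of 5 neighbours ≥ 2, panics.
  Newell: 2 of 4 neighbours ≥ 2, panics.
Round 3 — checking thresholds:
  Eston: 5 of 5 neighbours ≥ 3, panics.
  Fallow: 2 of 2 neighbours ≥ 2, panics.
Round 4 — no new panics; cascade stops.

yes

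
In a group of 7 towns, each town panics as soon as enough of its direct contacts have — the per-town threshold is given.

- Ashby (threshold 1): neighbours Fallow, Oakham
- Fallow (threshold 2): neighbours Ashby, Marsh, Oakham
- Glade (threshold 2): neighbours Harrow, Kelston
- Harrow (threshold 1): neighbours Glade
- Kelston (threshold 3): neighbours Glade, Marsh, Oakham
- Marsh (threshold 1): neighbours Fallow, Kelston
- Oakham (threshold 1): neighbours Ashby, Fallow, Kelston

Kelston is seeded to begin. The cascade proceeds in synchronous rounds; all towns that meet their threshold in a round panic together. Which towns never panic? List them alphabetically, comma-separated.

Round 1 — Kelston panics (initial).
Round 2 — checking thresholds:
  Glade: 1 of 2 neighbours < 2, holds.
  Marsh: 1 of 2 neighbours ≥ 1, panics.
  Oakham: 1 of 3 neighbours ≥ 1, panics.
Round 3 — checking thresholds:
  Ashby: 1 of 2 neighbours ≥ 1, panics.
  Fallow: 2 of 3 neighbours ≥ 2, panics.
  Glade: 1 of 2 neighbours < 2, holds.
Round 4 — no new panics; cascade stops.

Glade, Harrow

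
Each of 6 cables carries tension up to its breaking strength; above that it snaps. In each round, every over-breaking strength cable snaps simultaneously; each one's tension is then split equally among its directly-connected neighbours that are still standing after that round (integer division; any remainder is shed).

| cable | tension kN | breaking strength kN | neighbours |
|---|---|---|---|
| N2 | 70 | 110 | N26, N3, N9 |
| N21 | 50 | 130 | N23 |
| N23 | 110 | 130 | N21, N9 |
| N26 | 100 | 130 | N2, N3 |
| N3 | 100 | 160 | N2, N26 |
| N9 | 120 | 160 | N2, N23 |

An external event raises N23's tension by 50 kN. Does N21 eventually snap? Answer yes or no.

no

Round 1 — N23 at 160 > 130. N23 snaps.
  N23 sheds 160 kN to N21, N9: 80 each.
    N21: 50+80 = 130 ≤ 130
    N9: 120+80 = 200 > 160
Round 2 — N9 snaps.
  N9 sheds 200 kN to N2: 200 each.
    N2: 70+200 = 270 > 110
Round 3 — N2 snaps.
  N2 sheds 270 kN to N26, N3: 135 each.
    N26: 100+135 = 235 > 130
    N3: 100+135 = 235 > 160
Round 4 — N26, N3 snap.
  N26 sheds 235 kN: no online neighbours, lost.
  N3 sheds 235 kN: no online neighbours, lost.
No further breaks.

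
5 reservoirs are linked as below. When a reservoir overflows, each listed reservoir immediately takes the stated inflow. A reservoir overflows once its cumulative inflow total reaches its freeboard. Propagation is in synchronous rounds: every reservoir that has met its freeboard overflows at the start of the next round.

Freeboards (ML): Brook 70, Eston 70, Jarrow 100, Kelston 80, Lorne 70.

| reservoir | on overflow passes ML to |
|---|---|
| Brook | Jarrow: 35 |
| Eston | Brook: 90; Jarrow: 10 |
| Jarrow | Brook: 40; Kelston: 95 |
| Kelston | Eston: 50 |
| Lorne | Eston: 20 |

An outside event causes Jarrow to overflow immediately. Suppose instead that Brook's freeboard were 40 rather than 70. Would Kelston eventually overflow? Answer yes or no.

yes

With Brook's freeboard at 40:
Round 1 — Jarrow overflows (initial).
  Brook: +40 → 40 ≥ 40
  Kelston: +95 → 95 ≥ 80
Round 2 — Brook, Kelston overflow.
  Eston: +50 → 50 < 70
No further overflows.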